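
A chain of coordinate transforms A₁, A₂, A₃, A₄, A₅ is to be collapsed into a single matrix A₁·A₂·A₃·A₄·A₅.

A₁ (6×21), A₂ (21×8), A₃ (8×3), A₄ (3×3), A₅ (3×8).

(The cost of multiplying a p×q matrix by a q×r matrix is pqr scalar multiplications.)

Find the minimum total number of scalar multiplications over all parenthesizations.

Adjacent pairs: A₁A₂ = 6·21·8 = 1008; A₂A₃ = 21·8·3 = 504; A₃A₄ = 8·3·3 = 72; A₄A₅ = 3·3·8 = 72.
Length 3: A₁..A₃: k=1: 0+504+6·21·3=882; k=2: 1008+0+6·8·3=1152 → min 882 | A₂..A₄: k=2: 0+72+21·8·3=576; k=3: 504+0+21·3·3=693 → min 576 | A₃..A₅: k=3: 0+72+8·3·8=264; k=4: 72+0+8·3·8=264 → min 264.
Length 4: A₁..A₄: k=1: 0+576+6·21·3=954; k=2: 1008+72+6·8·3=1224; k=3: 882+0+6·3·3=936 → min 936 | A₂..A₅: k=2: 0+264+21·8·8=1608; k=3: 504+72+21·3·8=1080; k=4: 576+0+21·3·8=1080 → min 1080.
Length 5: A₁..A₅: k=1: 0+1080+6·21·8=2088; k=2: 1008+264+6·8·8=1656; k=3: 882+72+6·3·8=1098; k=4: 936+0+6·3·8=1080 → min 1080.
Optimal order: (((A₁·(A₂·A₃))·A₄)·A₅) with cost 1080.

1080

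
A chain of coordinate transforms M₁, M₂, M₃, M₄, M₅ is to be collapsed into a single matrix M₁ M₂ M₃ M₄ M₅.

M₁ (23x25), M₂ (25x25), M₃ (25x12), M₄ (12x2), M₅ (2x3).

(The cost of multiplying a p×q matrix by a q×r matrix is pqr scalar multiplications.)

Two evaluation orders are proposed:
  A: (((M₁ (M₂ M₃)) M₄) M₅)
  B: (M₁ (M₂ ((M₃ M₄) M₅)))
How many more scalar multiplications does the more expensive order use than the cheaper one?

Order A = (((M₁ (M₂ M₃)) M₄) M₅): (M₂ M₃): 25×25 by 25×12 → 25×12, cost 25·25·12 = 7500; (M₁ (M₂ M₃)): 23×25 by 25×12 → 23×12, cost 23·25·12 = 6900; cumulative 14400; ((M₁ (M₂ M₃)) M₄): 23×12 by 12×2 → 23×2, cost 23·12·2 = 552; cumulative 14952; (((M₁ (M₂ M₃)) M₄) M₅): 23×2 by 2×3 → 23×3, cost 23·2·3 = 138; cumulative 15090. Total 15090.
Order B = (M₁ (M₂ ((M₃ M₄) M₅))): (M₃ M₄): 25×12 by 12×2 → 25×2, cost 25·12·2 = 600; ((M₃ M₄) M₅): 25×2 by 2×3 → 25×3, cost 25·2·3 = 150; cumulative 750; (M₂ ((M₃ M₄) M₅)): 25×25 by 25×3 → 25×3, cost 25·25·3 = 1875; cumulative 2625; (M₁ (M₂ ((M₃ M₄) M₅))): 23×25 by 25×3 → 23×3, cost 23·25·3 = 1725; cumulative 4350. Total 4350.
Difference: |15090 − 4350| = 10740.

10740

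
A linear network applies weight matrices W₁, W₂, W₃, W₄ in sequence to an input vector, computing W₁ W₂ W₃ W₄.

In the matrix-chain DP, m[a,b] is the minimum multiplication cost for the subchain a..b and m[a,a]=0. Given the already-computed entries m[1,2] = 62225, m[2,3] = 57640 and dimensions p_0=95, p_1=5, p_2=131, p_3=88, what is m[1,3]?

m[1,3] = min over k∈[1,2] of m[1,k]+m[k+1,3]+p_{0}·p_k·p_{3}.
k=1: 0 + 57640 + 95·5·88 = 99440; k=2: 62225 + 0 + 95·131·88 = 1157385.
Minimum: 99440 at k=1.

99440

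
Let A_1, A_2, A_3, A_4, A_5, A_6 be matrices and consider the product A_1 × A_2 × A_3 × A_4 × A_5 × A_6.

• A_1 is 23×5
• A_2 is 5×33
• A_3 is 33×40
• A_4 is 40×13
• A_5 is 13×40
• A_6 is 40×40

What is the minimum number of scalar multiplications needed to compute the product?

Adjacent pairs: A_1A_2 = 23·5·33 = 3795; A_2A_3 = 5·33·40 = 6600; A_3A_4 = 33·40·13 = 17160; A_4A_5 = 40·13·40 = 20800; A_5A_6 = 13·40·40 = 20800.
Length 3: A_1..A_3: k=1: 0+6600+23·5·40=11200; k=2: 3795+0+23·33·40=34155 → min 11200 | A_2..A_4: k=2: 0+17160+5·33·13=19305; k=3: 6600+0+5·40·13=9200 → min 9200 | A_3..A_5: k=3: 0+20800+33·40·40=73600; k=4: 17160+0+33·13·40=34320 → min 34320 | A_4..A_6: k=4: 0+20800+40·13·40=41600; k=5: 20800+0+40·40·40=84800 → min 41600.
Length 4: A_1..A_4: k=1: 0+9200+23·5·13=10695; k=2: 3795+17160+23·33·13=30822; k=3: 11200+0+23·40·13=23160 → min 10695 | A_2..A_5: k=2: 0+34320+5·33·40=40920; k=3: 6600+20800+5·40·40=35400; k=4: 9200+0+5·13·40=11800 → min 11800 | A_3..A_6: k=3: 0+41600+33·40·40=94400; k=4: 17160+20800+33·13·40=55120; k=5: 34320+0+33·40·40=87120 → min 55120.
Length 5: A_1..A_5: k=1: 0+11800+23·5·40=16400; k=2: 3795+34320+23·33·40=68475; k=3: 11200+20800+23·40·40=68800; k=4: 10695+0+23·13·40=22655 → min 16400 | A_2..A_6: k=2: 0+55120+5·33·40=61720; k=3: 6600+41600+5·40·40=56200; k=4: 9200+20800+5·13·40=32600; k=5: 11800+0+5·40·40=19800 → min 19800.
Length 6: A_1..A_6: k=1: 0+19800+23·5·40=24400; k=2: 3795+55120+23·33·40=89275; k=3: 11200+41600+23·40·40=89600; k=4: 10695+20800+23·13·40=43455; k=5: 16400+0+23·40·40=53200 → min 24400.
Optimal order: (A_1 × ((((A_2 × A_3) × A_4) × A_5) × A_6)) with cost 24400.

24400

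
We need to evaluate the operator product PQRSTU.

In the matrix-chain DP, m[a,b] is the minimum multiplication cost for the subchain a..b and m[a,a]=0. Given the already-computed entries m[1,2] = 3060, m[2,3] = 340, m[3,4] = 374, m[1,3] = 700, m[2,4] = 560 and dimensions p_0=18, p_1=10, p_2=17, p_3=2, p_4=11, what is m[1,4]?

m[1,4] = min over k∈[1,3] of m[1,k]+m[k+1,4]+p_{0}·p_k·p_{4}.
k=1: 0 + 560 + 18·10·11 = 2540; k=2: 3060 + 374 + 18·17·11 = 6800; k=3: 700 + 0 + 18·2·11 = 1096.
Minimum: 1096 at k=3.

1096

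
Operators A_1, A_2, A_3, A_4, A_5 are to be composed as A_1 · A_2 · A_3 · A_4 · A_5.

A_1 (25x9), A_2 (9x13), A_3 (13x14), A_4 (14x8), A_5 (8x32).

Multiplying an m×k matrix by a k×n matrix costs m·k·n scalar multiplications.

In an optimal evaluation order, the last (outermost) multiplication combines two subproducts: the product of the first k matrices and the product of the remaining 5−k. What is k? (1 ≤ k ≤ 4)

4

Adjacent pairs: A_1A_2 = 25·9·13 = 2925; A_2A_3 = 9·13·14 = 1638; A_3A_4 = 13·14·8 = 1456; A_4A_5 = 14·8·32 = 3584.
Length 3: A_1..A_3: k=1: 0+1638+25·9·14=4788; k=2: 2925+0+25·13·14=7475 → min 4788 | A_2..A_4: k=2: 0+1456+9·13·8=2392; k=3: 1638+0+9·14·8=2646 → min 2392 | A_3..A_5: k=3: 0+3584+13·14·32=9408; k=4: 1456+0+13·8·32=4784 → min 4784.
Length 4: A_1..A_4: k=1: 0+2392+25·9·8=4192; k=2: 2925+1456+25·13·8=6981; k=3: 4788+0+25·14·8=7588 → min 4192 | A_2..A_5: k=2: 0+4784+9·13·32=8528; k=3: 1638+3584+9·14·32=9254; k=4: 2392+0+9·8·32=4696 → min 4696.
Top-level splits: k=1: (A_1..A_1)·(A_2..A_5) → 0+4696+25·9·32 = 11896; k=2: (A_1..A_2)·(A_3..A_5) → 2925+4784+25·13·32 = 18109; k=3: (A_1..A_3)·(A_4..A_5) → 4788+3584+25·14·32 = 19572; k=4: (A_1..A_4)·(A_5..A_5) → 4192+0+25·8·32 = 10592.
Best split is after A_4, i.e. k = 4.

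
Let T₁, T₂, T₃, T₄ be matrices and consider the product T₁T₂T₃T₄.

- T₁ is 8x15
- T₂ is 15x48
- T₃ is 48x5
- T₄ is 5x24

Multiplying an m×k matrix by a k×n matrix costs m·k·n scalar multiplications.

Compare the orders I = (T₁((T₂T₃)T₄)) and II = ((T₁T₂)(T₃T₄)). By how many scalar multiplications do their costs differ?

12456

Order I = (T₁((T₂T₃)T₄)): (T₂T₃): 15×48 by 48×5 → 15×5, cost 15·48·5 = 3600; ((T₂T₃)T₄): 15×5 by 5×24 → 15×24, cost 15·5·24 = 1800; cumulative 5400; (T₁((T₂T₃)T₄)): 8×15 by 15×24 → 8×24, cost 8·15·24 = 2880; cumulative 8280. Total 8280.
Order II = ((T₁T₂)(T₃T₄)): (T₁T₂): 8×15 by 15×48 → 8×48, cost 8·15·48 = 5760; (T₃T₄): 48×5 by 5×24 → 48×24, cost 48·5·24 = 5760; ((T₁T₂)(T₃T₄)): 8×48 by 48×24 → 8×24, cost 8·48·24 = 9216; cumulative 20736. Total 20736.
Difference: |8280 − 20736| = 12456.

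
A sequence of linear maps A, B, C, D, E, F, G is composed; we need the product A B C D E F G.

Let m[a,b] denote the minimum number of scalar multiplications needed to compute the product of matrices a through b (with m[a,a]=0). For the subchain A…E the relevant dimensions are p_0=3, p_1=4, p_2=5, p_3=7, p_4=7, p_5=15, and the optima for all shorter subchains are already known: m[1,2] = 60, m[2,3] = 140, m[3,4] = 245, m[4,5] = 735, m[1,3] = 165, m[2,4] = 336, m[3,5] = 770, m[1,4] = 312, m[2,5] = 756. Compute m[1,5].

627

m[1,5] = min over k∈[1,4] of m[1,k]+m[k+1,5]+p_{0}·p_k·p_{5}.
k=1: 0 + 756 + 3·4·15 = 936; k=2: 60 + 770 + 3·5·15 = 1055; k=3: 165 + 735 + 3·7·15 = 1215; k=4: 312 + 0 + 3·7·15 = 627.
Minimum: 627 at k=4.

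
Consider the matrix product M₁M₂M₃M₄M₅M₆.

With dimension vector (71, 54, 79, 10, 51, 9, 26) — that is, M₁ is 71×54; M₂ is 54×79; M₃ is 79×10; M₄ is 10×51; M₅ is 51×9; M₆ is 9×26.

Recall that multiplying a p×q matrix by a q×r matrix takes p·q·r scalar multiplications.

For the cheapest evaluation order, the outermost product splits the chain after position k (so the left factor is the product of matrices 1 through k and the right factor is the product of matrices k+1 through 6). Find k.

Adjacent pairs: M₁M₂ = 71·54·79 = 302886; M₂M₃ = 54·79·10 = 42660; M₃M₄ = 79·10·51 = 40290; M₄M₅ = 10·51·9 = 4590; M₅M₆ = 51·9·26 = 11934.
Length 3: M₁..M₃: k=1: 0+42660+71·54·10=81000; k=2: 302886+0+71·79·10=358976 → min 81000 | M₂..M₄: k=2: 0+40290+54·79·51=257856; k=3: 42660+0+54·10·51=70200 → min 70200 | M₃..M₅: k=3: 0+4590+79·10·9=11700; k=4: 40290+0+79·51·9=76551 → min 11700 | M₄..M₆: k=4: 0+11934+10·51·26=25194; k=5: 4590+0+10·9·26=6930 → min 6930.
Length 4: M₁..M₄: k=1: 0+70200+71·54·51=265734; k=2: 302886+40290+71·79·51=629235; k=3: 81000+0+71·10·51=117210 → min 117210 | M₂..M₅: k=2: 0+11700+54·79·9=50094; k=3: 42660+4590+54·10·9=52110; k=4: 70200+0+54·51·9=94986 → min 50094 | M₃..M₆: k=3: 0+6930+79·10·26=27470; k=4: 40290+11934+79·51·26=156978; k=5: 11700+0+79·9·26=30186 → min 27470.
Length 5: M₁..M₅: k=1: 0+50094+71·54·9=84600; k=2: 302886+11700+71·79·9=365067; k=3: 81000+4590+71·10·9=91980; k=4: 117210+0+71·51·9=149799 → min 84600 | M₂..M₆: k=2: 0+27470+54·79·26=138386; k=3: 42660+6930+54·10·26=63630; k=4: 70200+11934+54·51·26=153738; k=5: 50094+0+54·9·26=62730 → min 62730.
Top-level splits: k=1: (M₁..M₁)·(M₂..M₆) → 0+62730+71·54·26 = 162414; k=2: (M₁..M₂)·(M₃..M₆) → 302886+27470+71·79·26 = 476190; k=3: (M₁..M₃)·(M₄..M₆) → 81000+6930+71·10·26 = 106390; k=4: (M₁..M₄)·(M₅..M₆) → 117210+11934+71·51·26 = 223290; k=5: (M₁..M₅)·(M₆..M₆) → 84600+0+71·9·26 = 101214.
Best split is after M₅, i.e. k = 5.

5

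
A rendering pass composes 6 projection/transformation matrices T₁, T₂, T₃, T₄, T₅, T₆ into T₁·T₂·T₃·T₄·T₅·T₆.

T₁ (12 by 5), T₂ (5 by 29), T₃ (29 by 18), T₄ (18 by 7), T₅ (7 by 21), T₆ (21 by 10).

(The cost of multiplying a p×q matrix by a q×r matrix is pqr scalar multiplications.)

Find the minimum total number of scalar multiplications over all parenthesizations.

5625

Adjacent pairs: T₁T₂ = 12·5·29 = 1740; T₂T₃ = 5·29·18 = 2610; T₃T₄ = 29·18·7 = 3654; T₄T₅ = 18·7·21 = 2646; T₅T₆ = 7·21·10 = 1470.
Length 3: T₁..T₃: k=1: 0+2610+12·5·18=3690; k=2: 1740+0+12·29·18=8004 → min 3690 | T₂..T₄: k=2: 0+3654+5·29·7=4669; k=3: 2610+0+5·18·7=3240 → min 3240 | T₃..T₅: k=3: 0+2646+29·18·21=13608; k=4: 3654+0+29·7·21=7917 → min 7917 | T₄..T₆: k=4: 0+1470+18·7·10=2730; k=5: 2646+0+18·21·10=6426 → min 2730.
Length 4: T₁..T₄: k=1: 0+3240+12·5·7=3660; k=2: 1740+3654+12·29·7=7830; k=3: 3690+0+12·18·7=5202 → min 3660 | T₂..T₅: k=2: 0+7917+5·29·21=10962; k=3: 2610+2646+5·18·21=7146; k=4: 3240+0+5·7·21=3975 → min 3975 | T₃..T₆: k=3: 0+2730+29·18·10=7950; k=4: 3654+1470+29·7·10=7154; k=5: 7917+0+29·21·10=14007 → min 7154.
Length 5: T₁..T₅: k=1: 0+3975+12·5·21=5235; k=2: 1740+7917+12·29·21=16965; k=3: 3690+2646+12·18·21=10872; k=4: 3660+0+12·7·21=5424 → min 5235 | T₂..T₆: k=2: 0+7154+5·29·10=8604; k=3: 2610+2730+5·18·10=6240; k=4: 3240+1470+5·7·10=5060; k=5: 3975+0+5·21·10=5025 → min 5025.
Length 6: T₁..T₆: k=1: 0+5025+12·5·10=5625; k=2: 1740+7154+12·29·10=12374; k=3: 3690+2730+12·18·10=8580; k=4: 3660+1470+12·7·10=5970; k=5: 5235+0+12·21·10=7755 → min 5625.
Optimal order: (T₁·((((T₂·T₃)·T₄)·T₅)·T₆)) with cost 5625.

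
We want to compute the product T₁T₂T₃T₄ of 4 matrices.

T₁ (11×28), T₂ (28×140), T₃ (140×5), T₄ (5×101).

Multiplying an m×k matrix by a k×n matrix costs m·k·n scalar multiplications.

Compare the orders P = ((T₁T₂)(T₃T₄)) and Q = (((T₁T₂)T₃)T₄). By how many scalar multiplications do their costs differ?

Order P = ((T₁T₂)(T₃T₄)): (T₁T₂): 11×28 by 28×140 → 11×140, cost 11·28·140 = 43120; (T₃T₄): 140×5 by 5×101 → 140×101, cost 140·5·101 = 70700; ((T₁T₂)(T₃T₄)): 11×140 by 140×101 → 11×101, cost 11·140·101 = 155540; cumulative 269360. Total 269360.
Order Q = (((T₁T₂)T₃)T₄): (T₁T₂): 11×28 by 28×140 → 11×140, cost 11·28·140 = 43120; ((T₁T₂)T₃): 11×140 by 140×5 → 11×5, cost 11·140·5 = 7700; cumulative 50820; (((T₁T₂)T₃)T₄): 11×5 by 5×101 → 11×101, cost 11·5·101 = 5555; cumulative 56375. Total 56375.
Difference: |269360 − 56375| = 212985.

212985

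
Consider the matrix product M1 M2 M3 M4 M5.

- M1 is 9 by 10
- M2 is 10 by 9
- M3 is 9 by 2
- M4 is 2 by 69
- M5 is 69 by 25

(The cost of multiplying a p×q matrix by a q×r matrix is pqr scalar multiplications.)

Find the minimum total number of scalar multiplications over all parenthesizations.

Adjacent pairs: M1M2 = 9·10·9 = 810; M2M3 = 10·9·2 = 180; M3M4 = 9·2·69 = 1242; M4M5 = 2·69·25 = 3450.
Length 3: M1..M3: k=1: 0+180+9·10·2=360; k=2: 810+0+9·9·2=972 → min 360 | M2..M4: k=2: 0+1242+10·9·69=7452; k=3: 180+0+10·2·69=1560 → min 1560 | M3..M5: k=3: 0+3450+9·2·25=3900; k=4: 1242+0+9·69·25=16767 → min 3900.
Length 4: M1..M4: k=1: 0+1560+9·10·69=7770; k=2: 810+1242+9·9·69=7641; k=3: 360+0+9·2·69=1602 → min 1602 | M2..M5: k=2: 0+3900+10·9·25=6150; k=3: 180+3450+10·2·25=4130; k=4: 1560+0+10·69·25=18810 → min 4130.
Length 5: M1..M5: k=1: 0+4130+9·10·25=6380; k=2: 810+3900+9·9·25=6735; k=3: 360+3450+9·2·25=4260; k=4: 1602+0+9·69·25=17127 → min 4260.
Optimal order: ((M1 (M2 M3)) (M4 M5)) with cost 4260.

4260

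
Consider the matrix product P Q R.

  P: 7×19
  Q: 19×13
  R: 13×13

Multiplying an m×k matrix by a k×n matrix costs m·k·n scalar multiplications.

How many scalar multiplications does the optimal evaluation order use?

2912

Order (P (Q R)): (Q R): 19×13 by 13×13 → 19×13, cost 19·13·13 = 3211; (P (Q R)): 7×19 by 19×13 → 7×13, cost 7·19·13 = 1729; cumulative 4940. Total 4940.
Order ((P Q) R): (P Q): 7×19 by 19×13 → 7×13, cost 7·19·13 = 1729; ((P Q) R): 7×13 by 13×13 → 7×13, cost 7·13·13 = 1183; cumulative 2912. Total 2912.
Minimum: 2912.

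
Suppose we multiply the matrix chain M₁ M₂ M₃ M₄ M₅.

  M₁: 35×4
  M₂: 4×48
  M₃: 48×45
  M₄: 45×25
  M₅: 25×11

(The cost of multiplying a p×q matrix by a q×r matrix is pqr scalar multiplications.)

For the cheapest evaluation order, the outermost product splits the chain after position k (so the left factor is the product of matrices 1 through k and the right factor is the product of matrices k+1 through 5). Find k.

Adjacent pairs: M₁M₂ = 35·4·48 = 6720; M₂M₃ = 4·48·45 = 8640; M₃M₄ = 48·45·25 = 54000; M₄M₅ = 45·25·11 = 12375.
Length 3: M₁..M₃: k=1: 0+8640+35·4·45=14940; k=2: 6720+0+35·48·45=82320 → min 14940 | M₂..M₄: k=2: 0+54000+4·48·25=58800; k=3: 8640+0+4·45·25=13140 → min 13140 | M₃..M₅: k=3: 0+12375+48·45·11=36135; k=4: 54000+0+48·25·11=67200 → min 36135.
Length 4: M₁..M₄: k=1: 0+13140+35·4·25=16640; k=2: 6720+54000+35·48·25=102720; k=3: 14940+0+35·45·25=54315 → min 16640 | M₂..M₅: k=2: 0+36135+4·48·11=38247; k=3: 8640+12375+4·45·11=22995; k=4: 13140+0+4·25·11=14240 → min 14240.
Top-level splits: k=1: (M₁..M₁)·(M₂..M₅) → 0+14240+35·4·11 = 15780; k=2: (M₁..M₂)·(M₃..M₅) → 6720+36135+35·48·11 = 61335; k=3: (M₁..M₃)·(M₄..M₅) → 14940+12375+35·45·11 = 44640; k=4: (M₁..M₄)·(M₅..M₅) → 16640+0+35·25·11 = 26265.
Best split is after M₁, i.e. k = 1.

1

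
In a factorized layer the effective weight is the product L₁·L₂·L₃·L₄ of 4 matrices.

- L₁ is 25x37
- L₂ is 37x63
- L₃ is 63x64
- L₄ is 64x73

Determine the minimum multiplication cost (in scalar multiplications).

275875

Adjacent pairs: L₁L₂ = 25·37·63 = 58275; L₂L₃ = 37·63·64 = 149184; L₃L₄ = 63·64·73 = 294336.
Length 3: L₁..L₃: k=1: 0+149184+25·37·64=208384; k=2: 58275+0+25·63·64=159075 → min 159075 | L₂..L₄: k=2: 0+294336+37·63·73=464499; k=3: 149184+0+37·64·73=322048 → min 322048.
Length 4: L₁..L₄: k=1: 0+322048+25·37·73=389573; k=2: 58275+294336+25·63·73=467586; k=3: 159075+0+25·64·73=275875 → min 275875.
Optimal order: (((L₁·L₂)·L₃)·L₄) with cost 275875.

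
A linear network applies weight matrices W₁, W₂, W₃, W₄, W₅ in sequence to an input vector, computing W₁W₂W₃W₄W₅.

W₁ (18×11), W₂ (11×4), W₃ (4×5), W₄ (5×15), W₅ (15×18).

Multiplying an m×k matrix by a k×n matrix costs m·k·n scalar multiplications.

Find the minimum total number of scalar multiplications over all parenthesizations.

3468

Adjacent pairs: W₁W₂ = 18·11·4 = 792; W₂W₃ = 11·4·5 = 220; W₃W₄ = 4·5·15 = 300; W₄W₅ = 5·15·18 = 1350.
Length 3: W₁..W₃: k=1: 0+220+18·11·5=1210; k=2: 792+0+18·4·5=1152 → min 1152 | W₂..W₄: k=2: 0+300+11·4·15=960; k=3: 220+0+11·5·15=1045 → min 960 | W₃..W₅: k=3: 0+1350+4·5·18=1710; k=4: 300+0+4·15·18=1380 → min 1380.
Length 4: W₁..W₄: k=1: 0+960+18·11·15=3930; k=2: 792+300+18·4·15=2172; k=3: 1152+0+18·5·15=2502 → min 2172 | W₂..W₅: k=2: 0+1380+11·4·18=2172; k=3: 220+1350+11·5·18=2560; k=4: 960+0+11·15·18=3930 → min 2172.
Length 5: W₁..W₅: k=1: 0+2172+18·11·18=5736; k=2: 792+1380+18·4·18=3468; k=3: 1152+1350+18·5·18=4122; k=4: 2172+0+18·15·18=7032 → min 3468.
Optimal order: ((W₁W₂)((W₃W₄)W₅)) with cost 3468.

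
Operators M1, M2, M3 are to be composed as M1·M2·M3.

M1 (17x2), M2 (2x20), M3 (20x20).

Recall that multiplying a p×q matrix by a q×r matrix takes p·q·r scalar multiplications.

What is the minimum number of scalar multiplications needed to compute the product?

1480

Order (M1·(M2·M3)): (M2·M3): 2×20 by 20×20 → 2×20, cost 2·20·20 = 800; (M1·(M2·M3)): 17×2 by 2×20 → 17×20, cost 17·2·20 = 680; cumulative 1480. Total 1480.
Order ((M1·M2)·M3): (M1·M2): 17×2 by 2×20 → 17×20, cost 17·2·20 = 680; ((M1·M2)·M3): 17×20 by 20×20 → 17×20, cost 17·20·20 = 6800; cumulative 7480. Total 7480.
Minimum: 1480.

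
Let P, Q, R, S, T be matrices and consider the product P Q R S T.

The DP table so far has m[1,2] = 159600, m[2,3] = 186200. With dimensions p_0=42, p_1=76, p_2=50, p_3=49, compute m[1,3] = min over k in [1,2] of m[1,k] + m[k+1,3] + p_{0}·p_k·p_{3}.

262500

m[1,3] = min over k∈[1,2] of m[1,k]+m[k+1,3]+p_{0}·p_k·p_{3}.
k=1: 0 + 186200 + 42·76·49 = 342608; k=2: 159600 + 0 + 42·50·49 = 262500.
Minimum: 262500 at k=2.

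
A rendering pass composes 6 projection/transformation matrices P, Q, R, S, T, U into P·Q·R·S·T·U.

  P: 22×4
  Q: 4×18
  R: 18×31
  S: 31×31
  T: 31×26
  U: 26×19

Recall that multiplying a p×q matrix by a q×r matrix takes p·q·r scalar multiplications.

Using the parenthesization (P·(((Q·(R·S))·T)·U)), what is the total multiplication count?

(R·S): 18×31 by 31×31 → 18×31, cost 18·31·31 = 17298
(Q·(R·S)): 4×18 by 18×31 → 4×31, cost 4·18·31 = 2232; cumulative 19530
((Q·(R·S))·T): 4×31 by 31×26 → 4×26, cost 4·31·26 = 3224; cumulative 22754
(((Q·(R·S))·T)·U): 4×26 by 26×19 → 4×19, cost 4·26·19 = 1976; cumulative 24730
(P·(((Q·(R·S))·T)·U)): 22×4 by 4×19 → 22×19, cost 22·4·19 = 1672; cumulative 26402
Total: 26402 scalar multiplications.

26402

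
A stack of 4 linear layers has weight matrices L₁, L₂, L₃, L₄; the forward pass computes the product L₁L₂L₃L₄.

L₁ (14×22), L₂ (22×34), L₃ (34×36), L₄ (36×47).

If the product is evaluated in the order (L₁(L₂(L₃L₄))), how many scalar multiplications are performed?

(L₃L₄): 34×36 by 36×47 → 34×47, cost 34·36·47 = 57528
(L₂(L₃L₄)): 22×34 by 34×47 → 22×47, cost 22·34·47 = 35156; cumulative 92684
(L₁(L₂(L₃L₄))): 14×22 by 22×47 → 14×47, cost 14·22·47 = 14476; cumulative 107160
Total: 107160 scalar multiplications.

107160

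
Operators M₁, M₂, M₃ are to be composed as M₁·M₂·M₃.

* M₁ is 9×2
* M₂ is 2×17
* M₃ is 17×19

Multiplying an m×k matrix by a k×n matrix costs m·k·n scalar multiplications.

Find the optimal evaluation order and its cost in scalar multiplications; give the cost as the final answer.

(M₁·(M₂·M₃)): cost 988.
((M₁·M₂)·M₃): cost 3213.
Optimal: (M₁·(M₂·M₃)) with cost 988.

988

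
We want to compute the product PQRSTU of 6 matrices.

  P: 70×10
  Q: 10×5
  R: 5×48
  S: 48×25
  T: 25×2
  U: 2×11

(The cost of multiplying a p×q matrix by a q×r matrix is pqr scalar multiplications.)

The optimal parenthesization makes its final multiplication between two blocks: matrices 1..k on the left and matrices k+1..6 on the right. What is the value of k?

Adjacent pairs: PQ = 70·10·5 = 3500; QR = 10·5·48 = 2400; RS = 5·48·25 = 6000; ST = 48·25·2 = 2400; TU = 25·2·11 = 550.
Length 3: P..R: k=1: 0+2400+70·10·48=36000; k=2: 3500+0+70·5·48=20300 → min 20300 | Q..S: k=2: 0+6000+10·5·25=7250; k=3: 2400+0+10·48·25=14400 → min 7250 | R..T: k=3: 0+2400+5·48·2=2880; k=4: 6000+0+5·25·2=6250 → min 2880 | S..U: k=4: 0+550+48·25·11=13750; k=5: 2400+0+48·2·11=3456 → min 3456.
Length 4: P..S: k=1: 0+7250+70·10·25=24750; k=2: 3500+6000+70·5·25=18250; k=3: 20300+0+70·48·25=104300 → min 18250 | Q..T: k=2: 0+2880+10·5·2=2980; k=3: 2400+2400+10·48·2=5760; k=4: 7250+0+10·25·2=7750 → min 2980 | R..U: k=3: 0+3456+5·48·11=6096; k=4: 6000+550+5·25·11=7925; k=5: 2880+0+5·2·11=2990 → min 2990.
Length 5: P..T: k=1: 0+2980+70·10·2=4380; k=2: 3500+2880+70·5·2=7080; k=3: 20300+2400+70·48·2=29420; k=4: 18250+0+70·25·2=21750 → min 4380 | Q..U: k=2: 0+2990+10·5·11=3540; k=3: 2400+3456+10·48·11=11136; k=4: 7250+550+10·25·11=10550; k=5: 2980+0+10·2·11=3200 → min 3200.
Top-level splits: k=1: (P..P)·(Q..U) → 0+3200+70·10·11 = 10900; k=2: (P..Q)·(R..U) → 3500+2990+70·5·11 = 10340; k=3: (P..R)·(S..U) → 20300+3456+70·48·11 = 60716; k=4: (P..S)·(T..U) → 18250+550+70·25·11 = 38050; k=5: (P..T)·(U..U) → 4380+0+70·2·11 = 5920.
Best split is after T, i.e. k = 5.

5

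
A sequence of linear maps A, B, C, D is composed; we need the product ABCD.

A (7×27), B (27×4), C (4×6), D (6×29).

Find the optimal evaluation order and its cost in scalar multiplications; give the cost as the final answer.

Adjacent pairs: AB = 7·27·4 = 756; BC = 27·4·6 = 648; CD = 4·6·29 = 696.
Length 3: A..C: k=1: 0+648+7·27·6=1782; k=2: 756+0+7·4·6=924 → min 924 | B..D: k=2: 0+696+27·4·29=3828; k=3: 648+0+27·6·29=5346 → min 3828.
Length 4: A..D: k=1: 0+3828+7·27·29=9309; k=2: 756+696+7·4·29=2264; k=3: 924+0+7·6·29=2142 → min 2142.
Optimal parenthesization: (((AB)C)D) with cost 2142.

2142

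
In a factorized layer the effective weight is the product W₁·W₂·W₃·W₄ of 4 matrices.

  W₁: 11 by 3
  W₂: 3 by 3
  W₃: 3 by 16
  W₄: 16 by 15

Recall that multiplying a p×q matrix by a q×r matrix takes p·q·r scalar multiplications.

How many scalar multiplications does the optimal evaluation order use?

Adjacent pairs: W₁W₂ = 11·3·3 = 99; W₂W₃ = 3·3·16 = 144; W₃W₄ = 3·16·15 = 720.
Length 3: W₁..W₃: k=1: 0+144+11·3·16=672; k=2: 99+0+11·3·16=627 → min 627 | W₂..W₄: k=2: 0+720+3·3·15=855; k=3: 144+0+3·16·15=864 → min 855.
Length 4: W₁..W₄: k=1: 0+855+11·3·15=1350; k=2: 99+720+11·3·15=1314; k=3: 627+0+11·16·15=3267 → min 1314.
Optimal order: ((W₁·W₂)·(W₃·W₄)) with cost 1314.

1314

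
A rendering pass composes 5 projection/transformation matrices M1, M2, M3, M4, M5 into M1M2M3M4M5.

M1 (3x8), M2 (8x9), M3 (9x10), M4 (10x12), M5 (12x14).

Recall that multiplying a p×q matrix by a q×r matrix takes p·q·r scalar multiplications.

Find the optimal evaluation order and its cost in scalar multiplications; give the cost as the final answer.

Adjacent pairs: M1M2 = 3·8·9 = 216; M2M3 = 8·9·10 = 720; M3M4 = 9·10·12 = 1080; M4M5 = 10·12·14 = 1680.
Length 3: M1..M3: k=1: 0+720+3·8·10=960; k=2: 216+0+3·9·10=486 → min 486 | M2..M4: k=2: 0+1080+8·9·12=1944; k=3: 720+0+8·10·12=1680 → min 1680 | M3..M5: k=3: 0+1680+9·10·14=2940; k=4: 1080+0+9·12·14=2592 → min 2592.
Length 4: M1..M4: k=1: 0+1680+3·8·12=1968; k=2: 216+1080+3·9·12=1620; k=3: 486+0+3·10·12=846 → min 846 | M2..M5: k=2: 0+2592+8·9·14=3600; k=3: 720+1680+8·10·14=3520; k=4: 1680+0+8·12·14=3024 → min 3024.
Length 5: M1..M5: k=1: 0+3024+3·8·14=3360; k=2: 216+2592+3·9·14=3186; k=3: 486+1680+3·10·14=2586; k=4: 846+0+3·12·14=1350 → min 1350.
Optimal parenthesization: ((((M1M2)M3)M4)M5) with cost 1350.

1350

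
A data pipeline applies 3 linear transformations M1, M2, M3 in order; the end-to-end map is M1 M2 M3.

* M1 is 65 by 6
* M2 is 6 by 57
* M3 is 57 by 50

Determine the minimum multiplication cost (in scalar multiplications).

Order (M1 (M2 M3)): (M2 M3): 6×57 by 57×50 → 6×50, cost 6·57·50 = 17100; (M1 (M2 M3)): 65×6 by 6×50 → 65×50, cost 65·6·50 = 19500; cumulative 36600. Total 36600.
Order ((M1 M2) M3): (M1 M2): 65×6 by 6×57 → 65×57, cost 65·6·57 = 22230; ((M1 M2) M3): 65×57 by 57×50 → 65×50, cost 65·57·50 = 185250; cumulative 207480. Total 207480.
Minimum: 36600.

36600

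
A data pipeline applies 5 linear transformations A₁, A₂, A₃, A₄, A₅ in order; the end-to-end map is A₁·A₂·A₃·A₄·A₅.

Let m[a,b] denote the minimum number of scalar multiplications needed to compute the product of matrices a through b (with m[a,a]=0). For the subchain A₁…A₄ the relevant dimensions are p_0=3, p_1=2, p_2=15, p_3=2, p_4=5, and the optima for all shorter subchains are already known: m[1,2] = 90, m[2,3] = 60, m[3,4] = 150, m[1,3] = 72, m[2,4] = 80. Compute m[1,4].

102

m[1,4] = min over k∈[1,3] of m[1,k]+m[k+1,4]+p_{0}·p_k·p_{4}.
k=1: 0 + 80 + 3·2·5 = 110; k=2: 90 + 150 + 3·15·5 = 465; k=3: 72 + 0 + 3·2·5 = 102.
Minimum: 102 at k=3.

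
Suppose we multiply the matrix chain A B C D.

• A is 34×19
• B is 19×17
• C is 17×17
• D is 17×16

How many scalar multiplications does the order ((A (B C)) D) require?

(B C): 19×17 by 17×17 → 19×17, cost 19·17·17 = 5491
(A (B C)): 34×19 by 19×17 → 34×17, cost 34·19·17 = 10982; cumulative 16473
((A (B C)) D): 34×17 by 17×16 → 34×16, cost 34·17·16 = 9248; cumulative 25721
Total: 25721 scalar multiplications.

25721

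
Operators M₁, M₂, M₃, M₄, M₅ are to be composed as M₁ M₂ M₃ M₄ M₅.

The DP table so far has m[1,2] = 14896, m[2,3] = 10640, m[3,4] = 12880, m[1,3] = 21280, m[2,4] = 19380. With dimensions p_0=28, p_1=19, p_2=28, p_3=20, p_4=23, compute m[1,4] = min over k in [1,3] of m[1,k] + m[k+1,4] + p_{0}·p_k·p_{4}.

31616

m[1,4] = min over k∈[1,3] of m[1,k]+m[k+1,4]+p_{0}·p_k·p_{4}.
k=1: 0 + 19380 + 28·19·23 = 31616; k=2: 14896 + 12880 + 28·28·23 = 45808; k=3: 21280 + 0 + 28·20·23 = 34160.
Minimum: 31616 at k=1.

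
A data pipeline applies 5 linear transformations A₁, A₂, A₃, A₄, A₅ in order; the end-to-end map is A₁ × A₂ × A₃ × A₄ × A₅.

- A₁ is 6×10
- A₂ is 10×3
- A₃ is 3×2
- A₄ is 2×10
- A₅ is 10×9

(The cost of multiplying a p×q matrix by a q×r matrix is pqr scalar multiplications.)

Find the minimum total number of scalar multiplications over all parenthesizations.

Adjacent pairs: A₁A₂ = 6·10·3 = 180; A₂A₃ = 10·3·2 = 60; A₃A₄ = 3·2·10 = 60; A₄A₅ = 2·10·9 = 180.
Length 3: A₁..A₃: k=1: 0+60+6·10·2=180; k=2: 180+0+6·3·2=216 → min 180 | A₂..A₄: k=2: 0+60+10·3·10=360; k=3: 60+0+10·2·10=260 → min 260 | A₃..A₅: k=3: 0+180+3·2·9=234; k=4: 60+0+3·10·9=330 → min 234.
Length 4: A₁..A₄: k=1: 0+260+6·10·10=860; k=2: 180+60+6·3·10=420; k=3: 180+0+6·2·10=300 → min 300 | A₂..A₅: k=2: 0+234+10·3·9=504; k=3: 60+180+10·2·9=420; k=4: 260+0+10·10·9=1160 → min 420.
Length 5: A₁..A₅: k=1: 0+420+6·10·9=960; k=2: 180+234+6·3·9=576; k=3: 180+180+6·2·9=468; k=4: 300+0+6·10·9=840 → min 468.
Optimal order: ((A₁ × (A₂ × A₃)) × (A₄ × A₅)) with cost 468.

468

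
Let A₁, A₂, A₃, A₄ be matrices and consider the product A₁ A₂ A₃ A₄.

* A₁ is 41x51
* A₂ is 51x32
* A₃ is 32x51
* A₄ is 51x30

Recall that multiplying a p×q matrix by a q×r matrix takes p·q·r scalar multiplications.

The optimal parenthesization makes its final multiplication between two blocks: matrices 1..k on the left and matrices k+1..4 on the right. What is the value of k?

Adjacent pairs: A₁A₂ = 41·51·32 = 66912; A₂A₃ = 51·32·51 = 83232; A₃A₄ = 32·51·30 = 48960.
Length 3: A₁..A₃: k=1: 0+83232+41·51·51=189873; k=2: 66912+0+41·32·51=133824 → min 133824 | A₂..A₄: k=2: 0+48960+51·32·30=97920; k=3: 83232+0+51·51·30=161262 → min 97920.
Top-level splits: k=1: (A₁..A₁)·(A₂..A₄) → 0+97920+41·51·30 = 160650; k=2: (A₁..A₂)·(A₃..A₄) → 66912+48960+41·32·30 = 155232; k=3: (A₁..A₃)·(A₄..A₄) → 133824+0+41·51·30 = 196554.
Best split is after A₂, i.e. k = 2.

2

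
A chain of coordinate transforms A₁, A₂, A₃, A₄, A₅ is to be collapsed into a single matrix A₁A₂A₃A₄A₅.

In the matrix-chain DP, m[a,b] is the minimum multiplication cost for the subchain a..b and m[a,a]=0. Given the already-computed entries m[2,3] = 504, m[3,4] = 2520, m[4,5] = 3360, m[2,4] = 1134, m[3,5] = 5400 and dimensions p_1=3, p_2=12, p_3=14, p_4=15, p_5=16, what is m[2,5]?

m[2,5] = min over k∈[2,4] of m[2,k]+m[k+1,5]+p_{1}·p_k·p_{5}.
k=2: 0 + 5400 + 3·12·16 = 5976; k=3: 504 + 3360 + 3·14·16 = 4536; k=4: 1134 + 0 + 3·15·16 = 1854.
Minimum: 1854 at k=4.

1854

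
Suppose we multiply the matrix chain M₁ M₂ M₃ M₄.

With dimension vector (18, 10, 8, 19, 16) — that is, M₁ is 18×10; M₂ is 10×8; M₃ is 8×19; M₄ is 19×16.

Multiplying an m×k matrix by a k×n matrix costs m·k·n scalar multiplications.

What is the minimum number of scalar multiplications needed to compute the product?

Adjacent pairs: M₁M₂ = 18·10·8 = 1440; M₂M₃ = 10·8·19 = 1520; M₃M₄ = 8·19·16 = 2432.
Length 3: M₁..M₃: k=1: 0+1520+18·10·19=4940; k=2: 1440+0+18·8·19=4176 → min 4176 | M₂..M₄: k=2: 0+2432+10·8·16=3712; k=3: 1520+0+10·19·16=4560 → min 3712.
Length 4: M₁..M₄: k=1: 0+3712+18·10·16=6592; k=2: 1440+2432+18·8·16=6176; k=3: 4176+0+18·19·16=9648 → min 6176.
Optimal order: ((M₁ M₂) (M₃ M₄)) with cost 6176.

6176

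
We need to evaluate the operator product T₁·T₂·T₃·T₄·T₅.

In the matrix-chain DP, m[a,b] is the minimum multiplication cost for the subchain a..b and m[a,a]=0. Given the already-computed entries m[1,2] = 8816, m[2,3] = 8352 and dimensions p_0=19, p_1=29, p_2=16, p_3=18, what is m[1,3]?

m[1,3] = min over k∈[1,2] of m[1,k]+m[k+1,3]+p_{0}·p_k·p_{3}.
k=1: 0 + 8352 + 19·29·18 = 18270; k=2: 8816 + 0 + 19·16·18 = 14288.
Minimum: 14288 at k=2.

14288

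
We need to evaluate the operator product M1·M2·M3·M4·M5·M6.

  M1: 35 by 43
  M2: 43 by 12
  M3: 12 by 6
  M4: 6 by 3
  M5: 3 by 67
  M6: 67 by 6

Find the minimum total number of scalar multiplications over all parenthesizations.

Adjacent pairs: M1M2 = 35·43·12 = 18060; M2M3 = 43·12·6 = 3096; M3M4 = 12·6·3 = 216; M4M5 = 6·3·67 = 1206; M5M6 = 3·67·6 = 1206.
Length 3: M1..M3: k=1: 0+3096+35·43·6=12126; k=2: 18060+0+35·12·6=20580 → min 12126 | M2..M4: k=2: 0+216+43·12·3=1764; k=3: 3096+0+43·6·3=3870 → min 1764 | M3..M5: k=3: 0+1206+12·6·67=6030; k=4: 216+0+12·3·67=2628 → min 2628 | M4..M6: k=4: 0+1206+6·3·6=1314; k=5: 1206+0+6·67·6=3618 → min 1314.
Length 4: M1..M4: k=1: 0+1764+35·43·3=6279; k=2: 18060+216+35·12·3=19536; k=3: 12126+0+35·6·3=12756 → min 6279 | M2..M5: k=2: 0+2628+43·12·67=37200; k=3: 3096+1206+43·6·67=21588; k=4: 1764+0+43·3·67=10407 → min 10407 | M3..M6: k=3: 0+1314+12·6·6=1746; k=4: 216+1206+12·3·6=1638; k=5: 2628+0+12·67·6=7452 → min 1638.
Length 5: M1..M5: k=1: 0+10407+35·43·67=111242; k=2: 18060+2628+35·12·67=48828; k=3: 12126+1206+35·6·67=27402; k=4: 6279+0+35·3·67=13314 → min 13314 | M2..M6: k=2: 0+1638+43·12·6=4734; k=3: 3096+1314+43·6·6=5958; k=4: 1764+1206+43·3·6=3744; k=5: 10407+0+43·67·6=27693 → min 3744.
Length 6: M1..M6: k=1: 0+3744+35·43·6=12774; k=2: 18060+1638+35·12·6=22218; k=3: 12126+1314+35·6·6=14700; k=4: 6279+1206+35·3·6=8115; k=5: 13314+0+35·67·6=27384 → min 8115.
Optimal order: ((M1·(M2·(M3·M4)))·(M5·M6)) with cost 8115.

8115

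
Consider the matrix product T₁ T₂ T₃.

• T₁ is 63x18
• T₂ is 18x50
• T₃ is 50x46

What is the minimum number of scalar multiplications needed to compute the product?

Order (T₁ (T₂ T₃)): (T₂ T₃): 18×50 by 50×46 → 18×46, cost 18·50·46 = 41400; (T₁ (T₂ T₃)): 63×18 by 18×46 → 63×46, cost 63·18·46 = 52164; cumulative 93564. Total 93564.
Order ((T₁ T₂) T₃): (T₁ T₂): 63×18 by 18×50 → 63×50, cost 63·18·50 = 56700; ((T₁ T₂) T₃): 63×50 by 50×46 → 63×46, cost 63·50·46 = 144900; cumulative 201600. Total 201600.
Minimum: 93564.

93564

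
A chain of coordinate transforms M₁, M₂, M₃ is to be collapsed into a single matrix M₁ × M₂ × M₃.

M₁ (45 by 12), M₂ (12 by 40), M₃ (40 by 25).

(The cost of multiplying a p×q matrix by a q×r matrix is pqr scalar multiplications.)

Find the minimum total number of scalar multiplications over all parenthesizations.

Order (M₁ × (M₂ × M₃)): (M₂ × M₃): 12×40 by 40×25 → 12×25, cost 12·40·25 = 12000; (M₁ × (M₂ × M₃)): 45×12 by 12×25 → 45×25, cost 45·12·25 = 13500; cumulative 25500. Total 25500.
Order ((M₁ × M₂) × M₃): (M₁ × M₂): 45×12 by 12×40 → 45×40, cost 45·12·40 = 21600; ((M₁ × M₂) × M₃): 45×40 by 40×25 → 45×25, cost 45·40·25 = 45000; cumulative 66600. Total 66600.
Minimum: 25500.

25500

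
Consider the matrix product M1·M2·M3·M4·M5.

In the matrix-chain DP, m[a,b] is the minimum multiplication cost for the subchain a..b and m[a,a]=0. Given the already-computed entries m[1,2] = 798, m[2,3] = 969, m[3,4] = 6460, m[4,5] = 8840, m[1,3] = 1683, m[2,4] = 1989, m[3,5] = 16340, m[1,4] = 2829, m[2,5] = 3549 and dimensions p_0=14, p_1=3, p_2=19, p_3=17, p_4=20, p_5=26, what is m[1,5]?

4641

m[1,5] = min over k∈[1,4] of m[1,k]+m[k+1,5]+p_{0}·p_k·p_{5}.
k=1: 0 + 3549 + 14·3·26 = 4641; k=2: 798 + 16340 + 14·19·26 = 24054; k=3: 1683 + 8840 + 14·17·26 = 16711; k=4: 2829 + 0 + 14·20·26 = 10109.
Minimum: 4641 at k=1.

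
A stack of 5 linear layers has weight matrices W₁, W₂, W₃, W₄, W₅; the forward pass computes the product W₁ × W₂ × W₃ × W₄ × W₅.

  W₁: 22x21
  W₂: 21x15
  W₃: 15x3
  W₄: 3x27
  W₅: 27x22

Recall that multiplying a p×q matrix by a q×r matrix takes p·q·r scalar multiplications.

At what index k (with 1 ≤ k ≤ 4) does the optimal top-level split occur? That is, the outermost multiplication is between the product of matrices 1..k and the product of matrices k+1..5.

Adjacent pairs: W₁W₂ = 22·21·15 = 6930; W₂W₃ = 21·15·3 = 945; W₃W₄ = 15·3·27 = 1215; W₄W₅ = 3·27·22 = 1782.
Length 3: W₁..W₃: k=1: 0+945+22·21·3=2331; k=2: 6930+0+22·15·3=7920 → min 2331 | W₂..W₄: k=2: 0+1215+21·15·27=9720; k=3: 945+0+21·3·27=2646 → min 2646 | W₃..W₅: k=3: 0+1782+15·3·22=2772; k=4: 1215+0+15·27·22=10125 → min 2772.
Length 4: W₁..W₄: k=1: 0+2646+22·21·27=15120; k=2: 6930+1215+22·15·27=17055; k=3: 2331+0+22·3·27=4113 → min 4113 | W₂..W₅: k=2: 0+2772+21·15·22=9702; k=3: 945+1782+21·3·22=4113; k=4: 2646+0+21·27·22=15120 → min 4113.
Top-level splits: k=1: (W₁..W₁)·(W₂..W₅) → 0+4113+22·21·22 = 14277; k=2: (W₁..W₂)·(W₃..W₅) → 6930+2772+22·15·22 = 16962; k=3: (W₁..W₃)·(W₄..W₅) → 2331+1782+22·3·22 = 5565; k=4: (W₁..W₄)·(W₅..W₅) → 4113+0+22·27·22 = 17181.
Best split is after W₃, i.e. k = 3.

3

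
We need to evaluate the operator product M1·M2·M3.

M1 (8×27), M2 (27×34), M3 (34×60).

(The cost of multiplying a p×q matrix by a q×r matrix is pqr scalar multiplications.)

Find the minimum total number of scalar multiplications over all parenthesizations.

Order (M1·(M2·M3)): (M2·M3): 27×34 by 34×60 → 27×60, cost 27·34·60 = 55080; (M1·(M2·M3)): 8×27 by 27×60 → 8×60, cost 8·27·60 = 12960; cumulative 68040. Total 68040.
Order ((M1·M2)·M3): (M1·M2): 8×27 by 27×34 → 8×34, cost 8·27·34 = 7344; ((M1·M2)·M3): 8×34 by 34×60 → 8×60, cost 8·34·60 = 16320; cumulative 23664. Total 23664.
Minimum: 23664.

23664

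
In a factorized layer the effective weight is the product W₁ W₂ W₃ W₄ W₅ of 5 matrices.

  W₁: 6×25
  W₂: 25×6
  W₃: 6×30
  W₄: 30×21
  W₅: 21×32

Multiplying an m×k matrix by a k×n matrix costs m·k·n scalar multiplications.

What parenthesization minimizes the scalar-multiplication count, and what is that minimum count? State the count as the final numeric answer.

Adjacent pairs: W₁W₂ = 6·25·6 = 900; W₂W₃ = 25·6·30 = 4500; W₃W₄ = 6·30·21 = 3780; W₄W₅ = 30·21·32 = 20160.
Length 3: W₁..W₃: k=1: 0+4500+6·25·30=9000; k=2: 900+0+6·6·30=1980 → min 1980 | W₂..W₄: k=2: 0+3780+25·6·21=6930; k=3: 4500+0+25·30·21=20250 → min 6930 | W₃..W₅: k=3: 0+20160+6·30·32=25920; k=4: 3780+0+6·21·32=7812 → min 7812.
Length 4: W₁..W₄: k=1: 0+6930+6·25·21=10080; k=2: 900+3780+6·6·21=5436; k=3: 1980+0+6·30·21=5760 → min 5436 | W₂..W₅: k=2: 0+7812+25·6·32=12612; k=3: 4500+20160+25·30·32=48660; k=4: 6930+0+25·21·32=23730 → min 12612.
Length 5: W₁..W₅: k=1: 0+12612+6·25·32=17412; k=2: 900+7812+6·6·32=9864; k=3: 1980+20160+6·30·32=27900; k=4: 5436+0+6·21·32=9468 → min 9468.
Optimal parenthesization: (((W₁ W₂) (W₃ W₄)) W₅) with cost 9468.

9468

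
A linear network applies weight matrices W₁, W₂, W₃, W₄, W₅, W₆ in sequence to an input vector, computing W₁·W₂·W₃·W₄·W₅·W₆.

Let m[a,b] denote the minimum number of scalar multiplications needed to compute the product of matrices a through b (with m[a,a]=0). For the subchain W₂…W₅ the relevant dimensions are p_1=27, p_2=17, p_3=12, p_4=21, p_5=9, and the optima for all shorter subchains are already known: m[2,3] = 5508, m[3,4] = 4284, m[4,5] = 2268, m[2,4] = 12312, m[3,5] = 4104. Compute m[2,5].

m[2,5] = min over k∈[2,4] of m[2,k]+m[k+1,5]+p_{1}·p_k·p_{5}.
k=2: 0 + 4104 + 27·17·9 = 8235; k=3: 5508 + 2268 + 27·12·9 = 10692; k=4: 12312 + 0 + 27·21·9 = 17415.
Minimum: 8235 at k=2.

8235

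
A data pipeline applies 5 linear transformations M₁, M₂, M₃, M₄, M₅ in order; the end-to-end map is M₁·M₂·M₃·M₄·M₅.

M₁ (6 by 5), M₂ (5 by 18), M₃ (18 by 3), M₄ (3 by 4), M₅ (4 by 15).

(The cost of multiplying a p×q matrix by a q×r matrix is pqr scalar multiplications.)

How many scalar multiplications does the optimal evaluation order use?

792

Adjacent pairs: M₁M₂ = 6·5·18 = 540; M₂M₃ = 5·18·3 = 270; M₃M₄ = 18·3·4 = 216; M₄M₅ = 3·4·15 = 180.
Length 3: M₁..M₃: k=1: 0+270+6·5·3=360; k=2: 540+0+6·18·3=864 → min 360 | M₂..M₄: k=2: 0+216+5·18·4=576; k=3: 270+0+5·3·4=330 → min 330 | M₃..M₅: k=3: 0+180+18·3·15=990; k=4: 216+0+18·4·15=1296 → min 990.
Length 4: M₁..M₄: k=1: 0+330+6·5·4=450; k=2: 540+216+6·18·4=1188; k=3: 360+0+6·3·4=432 → min 432 | M₂..M₅: k=2: 0+990+5·18·15=2340; k=3: 270+180+5·3·15=675; k=4: 330+0+5·4·15=630 → min 630.
Length 5: M₁..M₅: k=1: 0+630+6·5·15=1080; k=2: 540+990+6·18·15=3150; k=3: 360+180+6·3·15=810; k=4: 432+0+6·4·15=792 → min 792.
Optimal order: (((M₁·(M₂·M₃))·M₄)·M₅) with cost 792.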